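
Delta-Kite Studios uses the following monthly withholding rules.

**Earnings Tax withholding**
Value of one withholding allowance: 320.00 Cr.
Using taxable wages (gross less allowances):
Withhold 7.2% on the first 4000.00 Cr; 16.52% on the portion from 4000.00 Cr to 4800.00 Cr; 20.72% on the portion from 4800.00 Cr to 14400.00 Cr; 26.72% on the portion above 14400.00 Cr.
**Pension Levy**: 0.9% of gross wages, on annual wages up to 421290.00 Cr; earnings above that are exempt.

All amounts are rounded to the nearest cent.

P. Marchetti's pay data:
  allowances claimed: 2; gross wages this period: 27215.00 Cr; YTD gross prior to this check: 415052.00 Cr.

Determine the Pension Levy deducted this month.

56.14 Cr

Pension Levy: cap 421290.00 Cr − YTD 415052.00 Cr = 6238.00 Cr subject; 0.9% × 6238.00 Cr = 56.14 Cr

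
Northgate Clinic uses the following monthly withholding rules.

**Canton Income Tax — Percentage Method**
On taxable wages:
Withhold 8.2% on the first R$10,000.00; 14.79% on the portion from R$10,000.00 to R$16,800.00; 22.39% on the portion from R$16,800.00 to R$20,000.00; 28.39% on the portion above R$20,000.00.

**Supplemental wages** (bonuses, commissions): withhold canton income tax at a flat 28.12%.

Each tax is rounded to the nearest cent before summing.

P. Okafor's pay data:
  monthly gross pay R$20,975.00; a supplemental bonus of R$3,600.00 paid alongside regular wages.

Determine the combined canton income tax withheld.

Canton Income Tax: taxable = R$20,975.00
  R$2,542.20 + 28.39% × (R$20,975.00 − R$20,000.00) = R$2,542.20 + 28.39% × R$975.00 = R$2,819.00
Supplemental (28.12% flat on bonus): 28.12% × R$3,600.00 = R$1,012.32
Total canton income tax: R$2,819.00 + R$1,012.32 = R$3,831.32

R$3,831.32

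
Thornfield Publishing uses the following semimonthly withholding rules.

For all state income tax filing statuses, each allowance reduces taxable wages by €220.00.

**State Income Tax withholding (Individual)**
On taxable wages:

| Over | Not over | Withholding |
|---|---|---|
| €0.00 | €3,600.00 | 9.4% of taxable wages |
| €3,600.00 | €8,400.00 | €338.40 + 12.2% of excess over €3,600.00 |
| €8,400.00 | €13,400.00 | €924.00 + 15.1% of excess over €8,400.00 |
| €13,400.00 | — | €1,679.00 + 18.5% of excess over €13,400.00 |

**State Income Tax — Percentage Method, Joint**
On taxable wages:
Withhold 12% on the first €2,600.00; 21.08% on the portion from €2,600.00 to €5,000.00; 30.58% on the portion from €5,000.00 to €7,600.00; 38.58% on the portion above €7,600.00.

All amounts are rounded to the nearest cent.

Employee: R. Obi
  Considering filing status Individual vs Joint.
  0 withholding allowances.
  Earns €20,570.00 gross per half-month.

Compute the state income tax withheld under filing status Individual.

€3,005.45

State Income Tax (Individual): taxable = €20,570.00
  €1,679.00 + 18.5% × (€20,570.00 − €13,400.00) = €1,679.00 + 18.5% × €7,170.00 = €3,005.45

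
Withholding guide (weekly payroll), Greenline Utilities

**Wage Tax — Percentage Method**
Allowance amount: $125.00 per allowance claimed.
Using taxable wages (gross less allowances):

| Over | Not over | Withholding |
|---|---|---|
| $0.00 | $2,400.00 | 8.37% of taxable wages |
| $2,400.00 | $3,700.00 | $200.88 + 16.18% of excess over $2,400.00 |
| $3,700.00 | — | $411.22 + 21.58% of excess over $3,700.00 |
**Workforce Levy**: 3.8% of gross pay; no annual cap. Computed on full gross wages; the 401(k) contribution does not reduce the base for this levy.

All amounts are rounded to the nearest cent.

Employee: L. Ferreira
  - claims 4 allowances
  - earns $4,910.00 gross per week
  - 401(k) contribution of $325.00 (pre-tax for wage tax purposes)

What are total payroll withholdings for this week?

Wage Tax: taxable = $4,910.00 − $325.00 − 4×$125.00 = $4,085.00
  $411.22 + 21.58% × ($4,085.00 − $3,700.00) = $411.22 + 21.58% × $385.00 = $494.30
Workforce Levy: 3.8% × $4,910.00 = $186.58
Total: $494.30 + $186.58 = $680.88

$680.88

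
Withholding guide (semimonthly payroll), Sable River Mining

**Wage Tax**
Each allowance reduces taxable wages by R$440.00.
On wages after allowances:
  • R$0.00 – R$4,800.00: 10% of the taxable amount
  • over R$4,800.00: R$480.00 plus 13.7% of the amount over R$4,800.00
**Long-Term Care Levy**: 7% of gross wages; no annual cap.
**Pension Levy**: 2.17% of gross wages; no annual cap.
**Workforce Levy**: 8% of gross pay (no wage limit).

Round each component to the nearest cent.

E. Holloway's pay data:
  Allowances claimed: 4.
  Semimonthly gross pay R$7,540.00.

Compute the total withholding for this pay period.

R$1,908.88

Wage Tax: taxable = R$7,540.00 − 4×R$440.00 = R$5,780.00
  R$480.00 + 13.7% × (R$5,780.00 − R$4,800.00) = R$480.00 + 13.7% × R$980.00 = R$614.26
Long-Term Care Levy: 7% × R$7,540.00 = R$527.80
Pension Levy: 2.17% × R$7,540.00 = R$163.62
Workforce Levy: 8% × R$7,540.00 = R$603.20
Total: R$614.26 + R$527.80 + R$163.62 + R$603.20 = R$1,908.88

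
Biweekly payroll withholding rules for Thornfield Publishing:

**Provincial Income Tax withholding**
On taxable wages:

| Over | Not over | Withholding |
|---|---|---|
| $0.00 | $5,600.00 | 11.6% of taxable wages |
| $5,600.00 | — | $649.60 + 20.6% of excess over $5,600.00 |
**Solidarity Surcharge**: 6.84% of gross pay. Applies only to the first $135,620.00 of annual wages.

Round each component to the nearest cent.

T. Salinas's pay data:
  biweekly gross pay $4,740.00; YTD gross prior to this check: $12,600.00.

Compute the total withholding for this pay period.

$874.06

Provincial Income Tax: taxable = $4,740.00
  11.6% × $4,740.00 = $549.84
Solidarity Surcharge: 6.84% × $4,740.00 = $324.22
Total: $549.84 + $324.22 = $874.06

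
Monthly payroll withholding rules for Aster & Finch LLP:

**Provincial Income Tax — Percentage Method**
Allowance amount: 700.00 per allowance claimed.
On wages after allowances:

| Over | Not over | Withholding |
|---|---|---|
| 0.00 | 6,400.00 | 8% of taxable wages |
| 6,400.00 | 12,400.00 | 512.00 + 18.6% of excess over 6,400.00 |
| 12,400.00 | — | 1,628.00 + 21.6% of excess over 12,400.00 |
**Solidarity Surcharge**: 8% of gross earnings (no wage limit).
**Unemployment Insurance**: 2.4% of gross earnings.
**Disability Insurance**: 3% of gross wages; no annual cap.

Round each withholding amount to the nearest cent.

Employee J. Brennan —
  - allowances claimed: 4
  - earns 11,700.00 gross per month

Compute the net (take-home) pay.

Provincial Income Tax: taxable = 11,700.00 − 4×700.00 = 8,900.00
  512.00 + 18.6% × (8,900.00 − 6,400.00) = 512.00 + 18.6% × 2,500.00 = 977.00
Solidarity Surcharge: 8% × 11,700.00 = 936.00
Unemployment Insurance: 2.4% × 11,700.00 = 280.80
Disability Insurance: 3% × 11,700.00 = 351.00
Total withheld: 977.00 + 936.00 + 280.80 + 351.00 = 2,544.80
Net pay: 11,700.00 − 2,544.80 = 9,155.20

9,155.20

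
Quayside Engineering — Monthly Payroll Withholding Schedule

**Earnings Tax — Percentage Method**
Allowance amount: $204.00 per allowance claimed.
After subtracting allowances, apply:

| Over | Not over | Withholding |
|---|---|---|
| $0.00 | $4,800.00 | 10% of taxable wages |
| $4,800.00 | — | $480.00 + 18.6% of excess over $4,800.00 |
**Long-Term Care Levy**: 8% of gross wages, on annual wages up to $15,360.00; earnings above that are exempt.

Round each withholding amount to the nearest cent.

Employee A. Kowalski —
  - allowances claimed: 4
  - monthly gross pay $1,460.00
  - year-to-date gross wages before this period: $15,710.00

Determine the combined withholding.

Earnings Tax: taxable = $1,460.00 − 4×$204.00 = $644.00
  10% × $644.00 = $64.40
Long-Term Care Levy: YTD $15,710.00 ≥ cap $15,360.00 → $0.00
Total: $64.40 + $0.00 = $64.40

$64.40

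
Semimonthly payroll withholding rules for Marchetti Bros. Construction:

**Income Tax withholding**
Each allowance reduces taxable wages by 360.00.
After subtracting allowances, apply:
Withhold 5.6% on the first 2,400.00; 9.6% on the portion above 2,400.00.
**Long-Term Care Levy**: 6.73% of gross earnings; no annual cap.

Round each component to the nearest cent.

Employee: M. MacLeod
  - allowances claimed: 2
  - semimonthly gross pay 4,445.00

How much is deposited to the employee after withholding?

3,884.25

Income Tax: taxable = 4,445.00 − 2×360.00 = 3,725.00
  134.40 + 9.6% × (3,725.00 − 2,400.00) = 134.40 + 9.6% × 1,325.00 = 261.60
Long-Term Care Levy: 6.73% × 4,445.00 = 299.15
Total withheld: 261.60 + 299.15 = 560.75
Net pay: 4,445.00 − 560.75 = 3,884.25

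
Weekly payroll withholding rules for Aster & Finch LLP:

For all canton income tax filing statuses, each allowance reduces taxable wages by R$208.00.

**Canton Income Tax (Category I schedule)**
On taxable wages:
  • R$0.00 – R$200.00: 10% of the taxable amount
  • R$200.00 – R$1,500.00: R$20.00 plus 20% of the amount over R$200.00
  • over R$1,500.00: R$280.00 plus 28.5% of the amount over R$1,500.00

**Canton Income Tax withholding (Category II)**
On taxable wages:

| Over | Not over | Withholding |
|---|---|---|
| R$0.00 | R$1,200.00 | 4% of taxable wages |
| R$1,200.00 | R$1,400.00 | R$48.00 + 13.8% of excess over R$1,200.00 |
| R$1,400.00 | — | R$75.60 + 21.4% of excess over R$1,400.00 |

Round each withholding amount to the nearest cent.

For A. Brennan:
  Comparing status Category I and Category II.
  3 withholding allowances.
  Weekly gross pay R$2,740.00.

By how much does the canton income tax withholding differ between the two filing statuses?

R$226.74

Canton Income Tax (Category I): taxable = R$2,740.00 − 3×R$208.00 = R$2,116.00
  R$280.00 + 28.5% × (R$2,116.00 − R$1,500.00) = R$280.00 + 28.5% × R$616.00 = R$455.56
Canton Income Tax (Category II): taxable = R$2,740.00 − 3×R$208.00 = R$2,116.00
  R$75.60 + 21.4% × (R$2,116.00 − R$1,400.00) = R$75.60 + 21.4% × R$716.00 = R$228.82
Difference: |R$455.56 − R$228.82| = R$226.74 (higher under Category I)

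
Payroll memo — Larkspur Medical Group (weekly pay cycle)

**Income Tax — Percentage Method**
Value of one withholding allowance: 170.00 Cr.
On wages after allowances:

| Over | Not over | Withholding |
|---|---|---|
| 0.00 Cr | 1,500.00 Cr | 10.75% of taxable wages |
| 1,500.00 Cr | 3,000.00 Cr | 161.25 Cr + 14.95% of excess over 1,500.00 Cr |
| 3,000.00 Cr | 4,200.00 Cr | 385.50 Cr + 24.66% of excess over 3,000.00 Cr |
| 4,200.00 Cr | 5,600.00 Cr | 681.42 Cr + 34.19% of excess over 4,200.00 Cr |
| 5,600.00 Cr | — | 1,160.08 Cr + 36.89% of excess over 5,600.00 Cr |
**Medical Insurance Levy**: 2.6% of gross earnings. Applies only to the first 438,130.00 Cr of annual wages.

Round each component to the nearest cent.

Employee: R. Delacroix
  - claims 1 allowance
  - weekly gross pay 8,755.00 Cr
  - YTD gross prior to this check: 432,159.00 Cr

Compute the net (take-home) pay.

Income Tax: taxable = 8,755.00 Cr − 1×170.00 Cr = 8,585.00 Cr
  1,160.08 Cr + 36.89% × (8,585.00 Cr − 5,600.00 Cr) = 1,160.08 Cr + 36.89% × 2,985.00 Cr = 2,261.25 Cr
Medical Insurance Levy: cap 438,130.00 Cr − YTD 432,159.00 Cr = 5,971.00 Cr subject; 2.6% × 5,971.00 Cr = 155.25 Cr
Total withheld: 2,261.25 Cr + 155.25 Cr = 2,416.50 Cr
Net pay: 8,755.00 Cr − 2,416.50 Cr = 6,338.50 Cr

6,338.50 Cr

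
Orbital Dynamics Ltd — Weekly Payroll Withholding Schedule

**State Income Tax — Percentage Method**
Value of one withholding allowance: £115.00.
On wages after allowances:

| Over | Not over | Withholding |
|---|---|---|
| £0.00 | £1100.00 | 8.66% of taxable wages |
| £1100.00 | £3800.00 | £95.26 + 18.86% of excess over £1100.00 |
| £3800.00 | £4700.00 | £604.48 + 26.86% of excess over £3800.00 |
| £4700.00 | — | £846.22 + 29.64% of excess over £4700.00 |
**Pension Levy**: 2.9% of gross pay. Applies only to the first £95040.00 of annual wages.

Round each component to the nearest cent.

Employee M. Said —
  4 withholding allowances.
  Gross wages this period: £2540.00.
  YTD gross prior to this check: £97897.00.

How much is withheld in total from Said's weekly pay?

State Income Tax: taxable = £2540.00 − 4×£115.00 = £2080.00
  £95.26 + 18.86% × (£2080.00 − £1100.00) = £95.26 + 18.86% × £980.00 = £280.09
Pension Levy: YTD £97897.00 ≥ cap £95040.00 → £0.00
Total: £280.09 + £0.00 = £280.09

£280.09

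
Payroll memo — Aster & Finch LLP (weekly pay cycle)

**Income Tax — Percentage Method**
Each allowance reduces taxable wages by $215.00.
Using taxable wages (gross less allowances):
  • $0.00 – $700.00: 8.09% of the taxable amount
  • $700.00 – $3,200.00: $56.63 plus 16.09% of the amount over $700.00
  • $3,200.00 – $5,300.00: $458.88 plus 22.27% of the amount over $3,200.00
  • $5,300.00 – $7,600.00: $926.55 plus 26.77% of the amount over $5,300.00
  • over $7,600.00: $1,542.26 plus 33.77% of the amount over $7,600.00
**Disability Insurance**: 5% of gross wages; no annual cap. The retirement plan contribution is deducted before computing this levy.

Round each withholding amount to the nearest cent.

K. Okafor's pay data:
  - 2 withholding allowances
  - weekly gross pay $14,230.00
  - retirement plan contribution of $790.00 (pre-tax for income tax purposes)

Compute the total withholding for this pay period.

Income Tax: taxable = $14,230.00 − $790.00 − 2×$215.00 = $13,010.00
  $1,542.26 + 33.77% × ($13,010.00 − $7,600.00) = $1,542.26 + 33.77% × $5,410.00 = $3,369.22
Disability Insurance: 5% × $13,440.00 = $672.00
Total: $3,369.22 + $672.00 = $4,041.22

$4,041.22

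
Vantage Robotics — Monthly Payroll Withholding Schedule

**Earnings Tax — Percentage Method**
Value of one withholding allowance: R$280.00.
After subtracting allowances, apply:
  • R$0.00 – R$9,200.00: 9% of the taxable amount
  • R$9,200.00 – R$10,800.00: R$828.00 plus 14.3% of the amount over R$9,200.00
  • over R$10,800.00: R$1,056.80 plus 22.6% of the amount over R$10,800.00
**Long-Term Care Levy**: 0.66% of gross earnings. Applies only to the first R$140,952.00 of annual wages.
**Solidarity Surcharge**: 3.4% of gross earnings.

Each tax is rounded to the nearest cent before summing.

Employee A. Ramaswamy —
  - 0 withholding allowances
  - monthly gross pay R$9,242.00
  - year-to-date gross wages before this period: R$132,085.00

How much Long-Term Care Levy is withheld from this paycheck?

R$58.52

Long-Term Care Levy: cap R$140,952.00 − YTD R$132,085.00 = R$8,867.00 subject; 0.66% × R$8,867.00 = R$58.52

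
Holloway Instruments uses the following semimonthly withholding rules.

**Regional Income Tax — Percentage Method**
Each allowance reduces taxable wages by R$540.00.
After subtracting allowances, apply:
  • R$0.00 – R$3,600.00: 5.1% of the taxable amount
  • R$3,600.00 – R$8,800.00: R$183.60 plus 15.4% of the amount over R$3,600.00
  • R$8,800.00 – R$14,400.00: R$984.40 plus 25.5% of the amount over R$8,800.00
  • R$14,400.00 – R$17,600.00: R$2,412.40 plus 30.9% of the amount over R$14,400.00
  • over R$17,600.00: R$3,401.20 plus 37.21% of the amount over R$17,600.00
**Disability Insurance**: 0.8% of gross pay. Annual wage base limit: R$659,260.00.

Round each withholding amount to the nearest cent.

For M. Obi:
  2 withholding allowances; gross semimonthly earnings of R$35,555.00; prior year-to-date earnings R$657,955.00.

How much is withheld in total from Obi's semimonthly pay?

Regional Income Tax: taxable = R$35,555.00 − 2×R$540.00 = R$34,475.00
  R$3,401.20 + 37.21% × (R$34,475.00 − R$17,600.00) = R$3,401.20 + 37.21% × R$16,875.00 = R$9,680.39
Disability Insurance: cap R$659,260.00 − YTD R$657,955.00 = R$1,305.00 subject; 0.8% × R$1,305.00 = R$10.44
Total: R$9,680.39 + R$10.44 = R$9,690.83

R$9,690.83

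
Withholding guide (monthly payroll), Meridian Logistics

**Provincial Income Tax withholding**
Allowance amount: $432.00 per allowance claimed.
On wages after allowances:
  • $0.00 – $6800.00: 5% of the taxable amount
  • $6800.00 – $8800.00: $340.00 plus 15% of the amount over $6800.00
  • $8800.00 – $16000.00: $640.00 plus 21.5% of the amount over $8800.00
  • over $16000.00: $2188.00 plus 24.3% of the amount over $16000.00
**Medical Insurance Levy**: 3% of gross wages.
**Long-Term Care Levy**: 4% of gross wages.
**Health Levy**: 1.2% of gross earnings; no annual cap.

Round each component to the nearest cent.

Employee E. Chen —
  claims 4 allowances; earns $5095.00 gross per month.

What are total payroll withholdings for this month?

$586.14

Provincial Income Tax: taxable = $5095.00 − 4×$432.00 = $3367.00
  5% × $3367.00 = $168.35
Medical Insurance Levy: 3% × $5095.00 = $152.85
Long-Term Care Levy: 4% × $5095.00 = $203.80
Health Levy: 1.2% × $5095.00 = $61.14
Total: $168.35 + $152.85 + $203.80 + $61.14 = $586.14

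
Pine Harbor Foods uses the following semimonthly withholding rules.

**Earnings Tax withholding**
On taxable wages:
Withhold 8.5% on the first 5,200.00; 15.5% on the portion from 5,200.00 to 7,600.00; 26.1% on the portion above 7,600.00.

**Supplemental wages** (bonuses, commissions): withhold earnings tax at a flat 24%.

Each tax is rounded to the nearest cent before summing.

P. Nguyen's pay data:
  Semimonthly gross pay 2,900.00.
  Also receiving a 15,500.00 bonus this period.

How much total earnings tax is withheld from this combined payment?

Earnings Tax: taxable = 2,900.00
  8.5% × 2,900.00 = 246.50
Supplemental (24% flat on bonus): 24% × 15,500.00 = 3,720.00
Total earnings tax: 246.50 + 3,720.00 = 3,966.50

3,966.50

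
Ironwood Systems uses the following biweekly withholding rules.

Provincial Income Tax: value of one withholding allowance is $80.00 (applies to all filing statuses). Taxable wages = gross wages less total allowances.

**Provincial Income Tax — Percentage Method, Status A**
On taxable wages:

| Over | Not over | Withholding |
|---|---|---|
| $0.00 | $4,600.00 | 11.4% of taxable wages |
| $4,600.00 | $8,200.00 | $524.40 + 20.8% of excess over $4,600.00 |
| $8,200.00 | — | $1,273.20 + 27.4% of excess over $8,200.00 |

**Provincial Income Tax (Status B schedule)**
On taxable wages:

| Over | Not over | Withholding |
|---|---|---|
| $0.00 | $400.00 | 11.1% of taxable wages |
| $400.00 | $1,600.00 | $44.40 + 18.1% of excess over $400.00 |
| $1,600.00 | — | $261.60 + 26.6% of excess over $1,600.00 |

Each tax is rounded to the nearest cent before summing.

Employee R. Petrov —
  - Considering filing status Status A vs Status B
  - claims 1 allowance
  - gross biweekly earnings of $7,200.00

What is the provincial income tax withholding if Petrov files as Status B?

Provincial Income Tax (Status B): taxable = $7,200.00 − 1×$80.00 = $7,120.00
  $261.60 + 26.6% × ($7,120.00 − $1,600.00) = $261.60 + 26.6% × $5,520.00 = $1,729.92

$1,729.92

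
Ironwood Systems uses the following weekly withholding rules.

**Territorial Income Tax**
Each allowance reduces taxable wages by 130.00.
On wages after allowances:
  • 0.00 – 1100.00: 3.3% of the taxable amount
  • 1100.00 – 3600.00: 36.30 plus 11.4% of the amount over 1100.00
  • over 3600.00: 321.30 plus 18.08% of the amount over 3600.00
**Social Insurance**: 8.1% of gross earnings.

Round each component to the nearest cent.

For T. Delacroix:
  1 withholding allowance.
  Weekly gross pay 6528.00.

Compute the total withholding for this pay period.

1355.95

Territorial Income Tax: taxable = 6528.00 − 1×130.00 = 6398.00
  321.30 + 18.08% × (6398.00 − 3600.00) = 321.30 + 18.08% × 2798.00 = 827.18
Social Insurance: 8.1% × 6528.00 = 528.77
Total: 827.18 + 528.77 = 1355.95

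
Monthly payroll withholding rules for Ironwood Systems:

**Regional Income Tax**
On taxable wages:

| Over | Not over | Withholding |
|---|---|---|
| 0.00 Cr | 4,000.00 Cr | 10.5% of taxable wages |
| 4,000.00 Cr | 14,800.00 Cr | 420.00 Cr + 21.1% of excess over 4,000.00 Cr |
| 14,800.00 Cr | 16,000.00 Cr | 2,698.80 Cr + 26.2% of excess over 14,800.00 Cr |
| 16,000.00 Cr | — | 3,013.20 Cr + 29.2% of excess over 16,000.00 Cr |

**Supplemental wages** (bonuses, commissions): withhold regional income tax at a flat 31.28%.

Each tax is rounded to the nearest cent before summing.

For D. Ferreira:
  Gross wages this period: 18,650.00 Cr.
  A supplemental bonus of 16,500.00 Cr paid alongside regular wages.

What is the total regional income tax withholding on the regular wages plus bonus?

Regional Income Tax: taxable = 18,650.00 Cr
  3,013.20 Cr + 29.2% × (18,650.00 Cr − 16,000.00 Cr) = 3,013.20 Cr + 29.2% × 2,650.00 Cr = 3,787.00 Cr
Supplemental (31.28% flat on bonus): 31.28% × 16,500.00 Cr = 5,161.20 Cr
Total regional income tax: 3,787.00 Cr + 5,161.20 Cr = 8,948.20 Cr

8,948.20 Cr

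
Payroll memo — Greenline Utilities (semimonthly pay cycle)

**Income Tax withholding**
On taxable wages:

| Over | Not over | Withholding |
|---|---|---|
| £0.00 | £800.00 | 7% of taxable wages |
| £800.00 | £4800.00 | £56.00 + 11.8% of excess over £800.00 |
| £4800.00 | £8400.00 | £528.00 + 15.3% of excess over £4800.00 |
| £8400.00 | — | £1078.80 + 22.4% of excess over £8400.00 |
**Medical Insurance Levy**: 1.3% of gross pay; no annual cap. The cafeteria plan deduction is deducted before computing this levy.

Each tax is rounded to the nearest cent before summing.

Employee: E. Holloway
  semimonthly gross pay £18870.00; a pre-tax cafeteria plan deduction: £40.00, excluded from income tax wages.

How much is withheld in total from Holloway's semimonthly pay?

£3659.91

Income Tax: taxable = £18870.00 − £40.00 = £18830.00
  £1078.80 + 22.4% × (£18830.00 − £8400.00) = £1078.80 + 22.4% × £10430.00 = £3415.12
Medical Insurance Levy: 1.3% × £18830.00 = £244.79
Total: £3415.12 + £244.79 = £3659.91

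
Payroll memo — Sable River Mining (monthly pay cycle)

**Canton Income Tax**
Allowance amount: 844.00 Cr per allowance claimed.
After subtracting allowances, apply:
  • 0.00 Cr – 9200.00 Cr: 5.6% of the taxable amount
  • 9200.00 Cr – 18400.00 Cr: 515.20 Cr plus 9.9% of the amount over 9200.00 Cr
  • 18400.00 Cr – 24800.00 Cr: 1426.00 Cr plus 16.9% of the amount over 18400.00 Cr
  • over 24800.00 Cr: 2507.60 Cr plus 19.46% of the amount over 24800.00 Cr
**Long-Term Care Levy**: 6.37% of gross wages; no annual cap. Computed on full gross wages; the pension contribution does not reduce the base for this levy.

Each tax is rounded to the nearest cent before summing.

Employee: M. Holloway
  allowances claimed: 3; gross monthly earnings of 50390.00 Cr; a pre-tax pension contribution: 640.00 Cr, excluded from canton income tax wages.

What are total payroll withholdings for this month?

10079.98 Cr

Canton Income Tax: taxable = 50390.00 Cr − 640.00 Cr − 3×844.00 Cr = 47218.00 Cr
  2507.60 Cr + 19.46% × (47218.00 Cr − 24800.00 Cr) = 2507.60 Cr + 19.46% × 22418.00 Cr = 6870.14 Cr
Long-Term Care Levy: 6.37% × 50390.00 Cr = 3209.84 Cr
Total: 6870.14 Cr + 3209.84 Cr = 10079.98 Cr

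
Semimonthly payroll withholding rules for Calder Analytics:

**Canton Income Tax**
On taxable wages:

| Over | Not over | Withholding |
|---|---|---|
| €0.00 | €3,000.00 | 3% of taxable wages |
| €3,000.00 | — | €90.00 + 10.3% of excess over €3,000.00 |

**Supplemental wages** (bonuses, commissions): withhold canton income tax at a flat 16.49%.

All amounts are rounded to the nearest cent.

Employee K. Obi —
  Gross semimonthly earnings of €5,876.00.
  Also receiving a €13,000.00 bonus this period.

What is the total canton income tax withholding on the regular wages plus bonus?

Canton Income Tax: taxable = €5,876.00
  €90.00 + 10.3% × (€5,876.00 − €3,000.00) = €90.00 + 10.3% × €2,876.00 = €386.23
Supplemental (16.49% flat on bonus): 16.49% × €13,000.00 = €2,143.70
Total canton income tax: €386.23 + €2,143.70 = €2,529.93

€2,529.93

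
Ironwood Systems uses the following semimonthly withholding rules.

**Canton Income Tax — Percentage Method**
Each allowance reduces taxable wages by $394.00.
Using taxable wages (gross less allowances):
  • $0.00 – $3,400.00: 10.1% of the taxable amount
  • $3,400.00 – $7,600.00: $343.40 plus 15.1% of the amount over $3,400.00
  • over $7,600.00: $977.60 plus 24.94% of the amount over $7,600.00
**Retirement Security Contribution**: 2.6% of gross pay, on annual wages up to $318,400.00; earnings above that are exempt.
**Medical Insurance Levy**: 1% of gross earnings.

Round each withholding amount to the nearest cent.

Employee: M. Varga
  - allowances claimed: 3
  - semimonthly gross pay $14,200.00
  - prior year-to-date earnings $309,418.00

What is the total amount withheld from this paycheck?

$2,704.38

Canton Income Tax: taxable = $14,200.00 − 3×$394.00 = $13,018.00
  $977.60 + 24.94% × ($13,018.00 − $7,600.00) = $977.60 + 24.94% × $5,418.00 = $2,328.85
Retirement Security Contribution: cap $318,400.00 − YTD $309,418.00 = $8,982.00 subject; 2.6% × $8,982.00 = $233.53
Medical Insurance Levy: 1% × $14,200.00 = $142.00
Total: $2,328.85 + $233.53 + $142.00 = $2,704.38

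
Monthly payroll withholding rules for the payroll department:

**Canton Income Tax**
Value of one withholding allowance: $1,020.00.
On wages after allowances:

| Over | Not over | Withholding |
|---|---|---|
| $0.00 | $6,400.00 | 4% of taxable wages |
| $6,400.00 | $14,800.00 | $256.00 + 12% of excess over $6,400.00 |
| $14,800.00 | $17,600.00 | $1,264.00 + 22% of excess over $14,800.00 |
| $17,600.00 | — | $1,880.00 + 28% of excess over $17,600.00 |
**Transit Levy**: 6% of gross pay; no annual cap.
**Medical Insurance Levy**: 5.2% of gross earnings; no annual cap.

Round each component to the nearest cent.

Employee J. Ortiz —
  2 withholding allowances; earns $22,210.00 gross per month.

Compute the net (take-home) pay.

Canton Income Tax: taxable = $22,210.00 − 2×$1,020.00 = $20,170.00
  $1,880.00 + 28% × ($20,170.00 − $17,600.00) = $1,880.00 + 28% × $2,570.00 = $2,599.60
Transit Levy: 6% × $22,210.00 = $1,332.60
Medical Insurance Levy: 5.2% × $22,210.00 = $1,154.92
Total withheld: $2,599.60 + $1,332.60 + $1,154.92 = $5,087.12
Net pay: $22,210.00 − $5,087.12 = $17,122.88

$17,122.88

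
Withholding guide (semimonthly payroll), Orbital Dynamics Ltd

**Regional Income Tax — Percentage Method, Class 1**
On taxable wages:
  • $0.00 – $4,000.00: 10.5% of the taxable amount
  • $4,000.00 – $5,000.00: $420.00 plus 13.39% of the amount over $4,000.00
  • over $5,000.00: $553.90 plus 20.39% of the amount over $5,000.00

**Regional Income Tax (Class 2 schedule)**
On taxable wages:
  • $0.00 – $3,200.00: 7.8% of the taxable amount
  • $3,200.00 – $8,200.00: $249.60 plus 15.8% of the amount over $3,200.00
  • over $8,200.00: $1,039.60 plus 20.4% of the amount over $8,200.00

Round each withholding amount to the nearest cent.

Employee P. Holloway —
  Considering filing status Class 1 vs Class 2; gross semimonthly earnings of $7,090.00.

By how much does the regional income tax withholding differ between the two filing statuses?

$115.83

Regional Income Tax (Class 1): taxable = $7,090.00
  $553.90 + 20.39% × ($7,090.00 − $5,000.00) = $553.90 + 20.39% × $2,090.00 = $980.05
Regional Income Tax (Class 2): taxable = $7,090.00
  $249.60 + 15.8% × ($7,090.00 − $3,200.00) = $249.60 + 15.8% × $3,890.00 = $864.22
Difference: |$980.05 − $864.22| = $115.83 (higher under Class 1)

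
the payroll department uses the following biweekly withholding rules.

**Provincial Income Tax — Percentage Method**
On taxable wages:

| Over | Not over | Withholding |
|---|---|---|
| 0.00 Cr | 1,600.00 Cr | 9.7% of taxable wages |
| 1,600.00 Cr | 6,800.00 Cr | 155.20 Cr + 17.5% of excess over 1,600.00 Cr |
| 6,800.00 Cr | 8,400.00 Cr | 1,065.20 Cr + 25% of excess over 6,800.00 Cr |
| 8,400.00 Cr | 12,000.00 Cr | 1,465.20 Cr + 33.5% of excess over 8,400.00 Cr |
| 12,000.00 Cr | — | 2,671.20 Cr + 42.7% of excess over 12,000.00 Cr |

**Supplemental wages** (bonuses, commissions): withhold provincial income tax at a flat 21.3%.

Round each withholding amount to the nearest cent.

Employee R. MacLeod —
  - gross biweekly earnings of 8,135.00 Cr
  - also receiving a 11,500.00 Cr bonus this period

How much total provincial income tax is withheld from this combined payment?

3,848.45 Cr

Provincial Income Tax: taxable = 8,135.00 Cr
  1,065.20 Cr + 25% × (8,135.00 Cr − 6,800.00 Cr) = 1,065.20 Cr + 25% × 1,335.00 Cr = 1,398.95 Cr
Supplemental (21.3% flat on bonus): 21.3% × 11,500.00 Cr = 2,449.50 Cr
Total provincial income tax: 1,398.95 Cr + 2,449.50 Cr = 3,848.45 Cr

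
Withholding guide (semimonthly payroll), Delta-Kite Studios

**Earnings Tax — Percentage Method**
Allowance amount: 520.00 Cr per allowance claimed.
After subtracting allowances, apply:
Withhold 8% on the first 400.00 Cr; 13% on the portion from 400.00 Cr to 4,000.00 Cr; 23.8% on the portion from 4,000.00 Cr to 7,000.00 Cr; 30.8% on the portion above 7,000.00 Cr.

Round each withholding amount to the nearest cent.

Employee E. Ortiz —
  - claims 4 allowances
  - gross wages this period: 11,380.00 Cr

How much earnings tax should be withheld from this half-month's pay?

Earnings Tax: taxable = 11,380.00 Cr − 4×520.00 Cr = 9,300.00 Cr
  1,214.00 Cr + 30.8% × (9,300.00 Cr − 7,000.00 Cr) = 1,214.00 Cr + 30.8% × 2,300.00 Cr = 1,922.40 Cr

1,922.40 Cr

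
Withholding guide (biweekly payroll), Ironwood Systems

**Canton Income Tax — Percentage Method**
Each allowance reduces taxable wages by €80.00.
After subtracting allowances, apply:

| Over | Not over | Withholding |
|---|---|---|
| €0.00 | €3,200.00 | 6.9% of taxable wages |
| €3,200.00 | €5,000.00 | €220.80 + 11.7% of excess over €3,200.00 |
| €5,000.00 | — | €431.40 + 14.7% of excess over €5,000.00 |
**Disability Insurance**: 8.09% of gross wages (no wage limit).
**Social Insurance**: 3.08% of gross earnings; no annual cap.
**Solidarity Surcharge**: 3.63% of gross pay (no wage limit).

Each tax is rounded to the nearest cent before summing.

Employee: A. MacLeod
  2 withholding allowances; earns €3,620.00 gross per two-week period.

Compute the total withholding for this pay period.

€786.99

Canton Income Tax: taxable = €3,620.00 − 2×€80.00 = €3,460.00
  €220.80 + 11.7% × (€3,460.00 − €3,200.00) = €220.80 + 11.7% × €260.00 = €251.22
Disability Insurance: 8.09% × €3,620.00 = €292.86
Social Insurance: 3.08% × €3,620.00 = €111.50
Solidarity Surcharge: 3.63% × €3,620.00 = €131.41
Total: €251.22 + €292.86 + €111.50 + €131.41 = €786.99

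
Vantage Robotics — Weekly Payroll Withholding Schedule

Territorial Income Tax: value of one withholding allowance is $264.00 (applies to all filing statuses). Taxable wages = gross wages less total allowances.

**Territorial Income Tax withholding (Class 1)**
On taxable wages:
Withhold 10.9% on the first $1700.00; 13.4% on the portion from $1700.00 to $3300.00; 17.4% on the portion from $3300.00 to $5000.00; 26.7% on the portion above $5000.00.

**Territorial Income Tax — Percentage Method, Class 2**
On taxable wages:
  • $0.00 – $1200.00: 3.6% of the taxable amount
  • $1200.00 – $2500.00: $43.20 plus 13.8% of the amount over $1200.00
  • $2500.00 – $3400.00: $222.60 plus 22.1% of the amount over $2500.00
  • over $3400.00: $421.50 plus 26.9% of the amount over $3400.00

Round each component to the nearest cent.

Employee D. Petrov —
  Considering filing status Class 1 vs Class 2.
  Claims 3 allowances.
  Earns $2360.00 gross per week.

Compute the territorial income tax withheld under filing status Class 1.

$170.91

Territorial Income Tax (Class 1): taxable = $2360.00 − 3×$264.00 = $1568.00
  10.9% × $1568.00 = $170.91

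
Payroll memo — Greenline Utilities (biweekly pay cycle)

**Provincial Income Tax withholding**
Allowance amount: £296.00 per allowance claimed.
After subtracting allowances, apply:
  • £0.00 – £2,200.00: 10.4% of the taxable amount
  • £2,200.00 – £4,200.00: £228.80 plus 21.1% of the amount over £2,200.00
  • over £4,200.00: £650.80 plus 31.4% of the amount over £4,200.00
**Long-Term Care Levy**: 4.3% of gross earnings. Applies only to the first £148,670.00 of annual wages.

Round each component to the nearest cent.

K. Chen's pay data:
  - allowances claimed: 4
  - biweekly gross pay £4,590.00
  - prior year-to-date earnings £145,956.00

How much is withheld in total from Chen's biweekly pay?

Provincial Income Tax: taxable = £4,590.00 − 4×£296.00 = £3,406.00
  £228.80 + 21.1% × (£3,406.00 − £2,200.00) = £228.80 + 21.1% × £1,206.00 = £483.27
Long-Term Care Levy: cap £148,670.00 − YTD £145,956.00 = £2,714.00 subject; 4.3% × £2,714.00 = £116.70
Total: £483.27 + £116.70 = £599.97

£599.97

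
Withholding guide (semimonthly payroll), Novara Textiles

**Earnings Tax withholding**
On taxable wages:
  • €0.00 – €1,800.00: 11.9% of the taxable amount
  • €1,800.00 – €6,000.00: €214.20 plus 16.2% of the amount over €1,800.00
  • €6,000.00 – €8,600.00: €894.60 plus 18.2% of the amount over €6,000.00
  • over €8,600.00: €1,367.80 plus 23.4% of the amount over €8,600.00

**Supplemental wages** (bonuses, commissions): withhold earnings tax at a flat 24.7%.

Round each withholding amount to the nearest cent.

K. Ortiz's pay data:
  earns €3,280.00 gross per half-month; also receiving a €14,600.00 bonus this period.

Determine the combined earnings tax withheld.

€4,060.16

Earnings Tax: taxable = €3,280.00
  €214.20 + 16.2% × (€3,280.00 − €1,800.00) = €214.20 + 16.2% × €1,480.00 = €453.96
Supplemental (24.7% flat on bonus): 24.7% × €14,600.00 = €3,606.20
Total earnings tax: €453.96 + €3,606.20 = €4,060.16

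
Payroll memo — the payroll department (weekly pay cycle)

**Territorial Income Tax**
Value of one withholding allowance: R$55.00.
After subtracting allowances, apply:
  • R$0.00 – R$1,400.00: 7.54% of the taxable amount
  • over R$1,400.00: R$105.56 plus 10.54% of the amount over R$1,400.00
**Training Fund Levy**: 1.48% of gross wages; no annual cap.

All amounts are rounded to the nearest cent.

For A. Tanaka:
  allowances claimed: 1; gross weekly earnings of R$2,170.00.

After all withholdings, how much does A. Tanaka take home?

Territorial Income Tax: taxable = R$2,170.00 − 1×R$55.00 = R$2,115.00
  R$105.56 + 10.54% × (R$2,115.00 − R$1,400.00) = R$105.56 + 10.54% × R$715.00 = R$180.92
Training Fund Levy: 1.48% × R$2,170.00 = R$32.12
Total withheld: R$180.92 + R$32.12 = R$213.04
Net pay: R$2,170.00 − R$213.04 = R$1,956.96

R$1,956.96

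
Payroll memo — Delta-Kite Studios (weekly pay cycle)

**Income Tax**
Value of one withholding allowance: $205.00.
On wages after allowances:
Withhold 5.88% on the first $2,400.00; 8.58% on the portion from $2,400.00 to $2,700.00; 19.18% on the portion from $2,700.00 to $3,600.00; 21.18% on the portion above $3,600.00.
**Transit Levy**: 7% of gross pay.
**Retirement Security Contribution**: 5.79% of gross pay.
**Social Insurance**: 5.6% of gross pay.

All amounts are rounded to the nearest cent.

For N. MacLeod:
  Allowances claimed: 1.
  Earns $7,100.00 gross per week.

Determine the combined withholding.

Income Tax: taxable = $7,100.00 − 1×$205.00 = $6,895.00
  $339.48 + 21.18% × ($6,895.00 − $3,600.00) = $339.48 + 21.18% × $3,295.00 = $1,037.36
Transit Levy: 7% × $7,100.00 = $497.00
Retirement Security Contribution: 5.79% × $7,100.00 = $411.09
Social Insurance: 5.6% × $7,100.00 = $397.60
Total: $1,037.36 + $497.00 + $411.09 + $397.60 = $2,343.05

$2,343.05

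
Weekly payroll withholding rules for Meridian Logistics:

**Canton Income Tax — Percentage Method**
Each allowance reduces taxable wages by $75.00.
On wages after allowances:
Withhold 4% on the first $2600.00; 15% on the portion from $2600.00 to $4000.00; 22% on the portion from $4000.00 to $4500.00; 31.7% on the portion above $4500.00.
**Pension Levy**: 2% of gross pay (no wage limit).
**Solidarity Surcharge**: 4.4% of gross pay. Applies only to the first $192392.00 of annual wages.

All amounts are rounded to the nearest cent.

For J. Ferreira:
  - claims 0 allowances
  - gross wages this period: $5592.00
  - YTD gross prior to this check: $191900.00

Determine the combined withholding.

Canton Income Tax: taxable = $5592.00
  $424.00 + 31.7% × ($5592.00 − $4500.00) = $424.00 + 31.7% × $1092.00 = $770.16
Pension Levy: 2% × $5592.00 = $111.84
Solidarity Surcharge: cap $192392.00 − YTD $191900.00 = $492.00 subject; 4.4% × $492.00 = $21.65
Total: $770.16 + $111.84 + $21.65 = $903.65

$903.65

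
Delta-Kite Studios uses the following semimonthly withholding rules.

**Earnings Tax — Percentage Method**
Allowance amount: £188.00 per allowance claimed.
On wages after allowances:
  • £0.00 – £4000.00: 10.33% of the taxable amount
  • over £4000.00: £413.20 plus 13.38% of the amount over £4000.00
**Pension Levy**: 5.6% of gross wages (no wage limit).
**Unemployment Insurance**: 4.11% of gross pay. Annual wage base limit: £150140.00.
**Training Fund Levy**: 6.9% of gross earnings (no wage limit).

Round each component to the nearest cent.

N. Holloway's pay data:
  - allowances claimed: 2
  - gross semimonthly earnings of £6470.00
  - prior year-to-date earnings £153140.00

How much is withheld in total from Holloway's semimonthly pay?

Earnings Tax: taxable = £6470.00 − 2×£188.00 = £6094.00
  £413.20 + 13.38% × (£6094.00 − £4000.00) = £413.20 + 13.38% × £2094.00 = £693.38
Pension Levy: 5.6% × £6470.00 = £362.32
Unemployment Insurance: YTD £153140.00 ≥ cap £150140.00 → £0.00
Training Fund Levy: 6.9% × £6470.00 = £446.43
Total: £693.38 + £362.32 + £0.00 + £446.43 = £1502.13

£1502.13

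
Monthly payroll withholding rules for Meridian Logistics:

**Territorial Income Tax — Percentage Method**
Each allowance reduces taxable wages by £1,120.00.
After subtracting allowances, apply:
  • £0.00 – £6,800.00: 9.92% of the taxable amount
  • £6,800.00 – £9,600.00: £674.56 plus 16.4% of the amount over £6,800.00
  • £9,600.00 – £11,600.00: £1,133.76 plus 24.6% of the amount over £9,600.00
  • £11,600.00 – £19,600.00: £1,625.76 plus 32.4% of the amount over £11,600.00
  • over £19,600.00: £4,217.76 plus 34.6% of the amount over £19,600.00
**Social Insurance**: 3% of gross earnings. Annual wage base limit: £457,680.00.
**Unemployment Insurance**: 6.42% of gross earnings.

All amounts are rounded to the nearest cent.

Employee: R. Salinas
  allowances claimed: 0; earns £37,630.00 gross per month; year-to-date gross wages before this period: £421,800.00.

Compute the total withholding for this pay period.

£13,948.39

Territorial Income Tax: taxable = £37,630.00
  £4,217.76 + 34.6% × (£37,630.00 − £19,600.00) = £4,217.76 + 34.6% × £18,030.00 = £10,456.14
Social Insurance: cap £457,680.00 − YTD £421,800.00 = £35,880.00 subject; 3% × £35,880.00 = £1,076.40
Unemployment Insurance: 6.42% × £37,630.00 = £2,415.85
Total: £10,456.14 + £1,076.40 + £2,415.85 = £13,948.39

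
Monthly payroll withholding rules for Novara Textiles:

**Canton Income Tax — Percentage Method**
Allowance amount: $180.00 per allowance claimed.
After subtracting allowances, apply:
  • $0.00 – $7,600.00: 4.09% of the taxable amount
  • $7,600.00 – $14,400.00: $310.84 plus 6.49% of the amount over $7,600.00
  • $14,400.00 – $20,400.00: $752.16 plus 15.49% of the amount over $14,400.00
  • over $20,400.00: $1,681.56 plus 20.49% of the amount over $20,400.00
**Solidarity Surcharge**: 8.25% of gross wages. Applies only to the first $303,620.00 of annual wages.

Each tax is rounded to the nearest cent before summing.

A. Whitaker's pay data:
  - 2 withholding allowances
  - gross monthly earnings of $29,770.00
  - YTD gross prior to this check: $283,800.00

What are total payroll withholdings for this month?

Canton Income Tax: taxable = $29,770.00 − 2×$180.00 = $29,410.00
  $1,681.56 + 20.49% × ($29,410.00 − $20,400.00) = $1,681.56 + 20.49% × $9,010.00 = $3,527.71
Solidarity Surcharge: cap $303,620.00 − YTD $283,800.00 = $19,820.00 subject; 8.25% × $19,820.00 = $1,635.15
Total: $3,527.71 + $1,635.15 = $5,162.86

$5,162.86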